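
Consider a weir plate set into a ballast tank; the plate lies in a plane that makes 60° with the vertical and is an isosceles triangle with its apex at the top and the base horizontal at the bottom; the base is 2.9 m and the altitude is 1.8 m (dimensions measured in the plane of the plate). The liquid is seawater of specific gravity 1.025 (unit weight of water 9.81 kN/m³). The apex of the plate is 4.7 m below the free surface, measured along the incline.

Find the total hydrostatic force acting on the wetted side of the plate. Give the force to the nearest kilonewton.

γ = 1.025 × 9.81 = 10.05525 kN/m³.
The plate makes 60° with the vertical, i.e. θ = 90° − 60° = 30° to the horizontal. Measuring y along the incline from the free-surface line, vertical depth h = y·sinθ with sinθ = 0.500000.
With the apex up, the centroid sits 2h/3 = 2 × 1.8/3 = 1.2 m below the apex, so y_c = 4.7 + 1.2 = 5.9 m and h_c = 5.9 × 0.500000 = 2.95 m.
A = ½ × 2.9 × 1.8 = 2.61 m².
Resultant F = γ·h_c·A = 10.05525 × 2.95 × 2.61 = 77.4204 kN.

F ≈ 77 kN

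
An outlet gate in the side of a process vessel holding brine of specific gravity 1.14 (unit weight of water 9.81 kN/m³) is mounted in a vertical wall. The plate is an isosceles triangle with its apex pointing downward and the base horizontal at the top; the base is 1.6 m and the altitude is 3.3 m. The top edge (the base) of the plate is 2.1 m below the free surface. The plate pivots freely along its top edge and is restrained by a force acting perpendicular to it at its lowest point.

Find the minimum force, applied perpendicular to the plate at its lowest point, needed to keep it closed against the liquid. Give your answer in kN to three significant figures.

γ = 1.14 × 9.81 = 11.1834 kN/m³.
With the apex down, the centroid sits h/3 = 3.3/3 = 1.1 m below the base (the top edge), so the centroid depth is h_c = 2.1 + 1.1 = 3.2 m.
A = ½ × 1.6 × 3.3 = 2.64 m².
Resultant F = γ·h_c·A = 11.1834 × 3.2 × 2.64 = 94.4774 kN.
I_c = b·h³/36 = 1.6 × 3.3³/36 = 1.5972 m⁴.
Centre of pressure: y_p = y_c + I_c/(y_c·A) = 3.2 + 1.5972/(3.2 × 2.64) = 3.2 + 0.189062 = 3.38906 m along the plane.
The resultant acts 1.1 + 0.189062 = 1.28906 m (along the plate) below the hinge at the top edge, so the moment about the hinge is M = F × 1.28906 = 94.4774 × 1.28906 = 121.787 kN·m.
A normal force at the bottom, 3.3 m from the hinge, must supply this moment: P = 121.787/3.3 = 36.9052 kN.

P ≈ 36.9 kN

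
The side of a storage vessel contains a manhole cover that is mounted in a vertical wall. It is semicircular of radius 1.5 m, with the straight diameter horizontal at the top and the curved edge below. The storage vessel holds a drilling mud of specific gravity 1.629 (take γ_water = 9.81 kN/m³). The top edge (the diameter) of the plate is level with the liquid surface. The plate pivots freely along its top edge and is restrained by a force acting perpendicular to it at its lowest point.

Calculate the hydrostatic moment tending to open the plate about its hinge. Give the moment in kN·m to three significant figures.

γ = 1.629 × 9.81 = 15.98049 kN/m³.
The centroid of a semicircle lies 4r/(3π) = 0.63662 m from the diameter, here below the top edge, so the centroid depth is h_c = 0.63662 m.
A = πr²/2 = π × 1.5²/2 = 3.53429 m².
Resultant F = γ·h_c·A = 15.98049 × 0.63662 × 3.53429 = 35.9561 kN.
I_c = (π/8 − 8/(9π))·r⁴ = 0.109757 × 1.5⁴ = 0.555645 m⁴.
Centre of pressure: y_p = y_c + I_c/(y_c·A) = 0.63662 + 0.555645/(0.63662 × 3.53429) = 0.63662 + 0.246953 = 0.883573 m along the plane.
The resultant acts 0.63662 + 0.246953 = 0.883573 m (along the plate) below the hinge at the top edge, so the moment about the hinge is M = F × 0.883573 = 35.9561 × 0.883573 = 31.7698 kN·m.

M ≈ 31.8 kN·m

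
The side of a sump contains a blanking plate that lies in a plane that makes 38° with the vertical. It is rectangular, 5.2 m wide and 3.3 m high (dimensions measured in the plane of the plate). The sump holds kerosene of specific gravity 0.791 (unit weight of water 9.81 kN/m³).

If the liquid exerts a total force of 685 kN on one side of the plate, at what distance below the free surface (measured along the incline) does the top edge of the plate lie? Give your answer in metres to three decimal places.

γ = 0.791 × 9.81 = 7.75971 kN/m³.
A = 5.2 × 3.3 = 17.16 m².
From F = γ·h_c·A, the centroid depth is h_c = 685/(7.75971 × 17.16) = 5.14432 m.
The plate makes 38° with the vertical, i.e. θ = 90° − 38° = 52° to the horizontal. Measuring y along the incline from the free-surface line, vertical depth h = y·sinθ with sinθ = 0.788011.
Along the incline, y_c = h_c/sinθ = 5.14432/0.788011 = 6.52823 m.
The centroid lies 3.3/2 = 1.65 m below the top edge, so the top edge sits at y_top = 6.52823 − 1.65 = 4.87823 m along the incline.

y_top ≈ 4.878 m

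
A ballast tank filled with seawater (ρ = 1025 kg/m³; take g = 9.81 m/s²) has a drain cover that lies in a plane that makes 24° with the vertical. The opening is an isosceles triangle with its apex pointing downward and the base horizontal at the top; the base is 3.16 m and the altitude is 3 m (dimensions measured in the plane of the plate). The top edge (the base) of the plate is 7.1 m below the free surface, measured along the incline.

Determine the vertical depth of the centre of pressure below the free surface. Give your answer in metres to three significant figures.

h_p = 7.46 m

γ = ρg = 1025 × 9.81 / 1000 = 10.05525 kN/m³.
The plate makes 24° with the vertical, i.e. θ = 90° − 24° = 66° to the horizontal. Measuring y along the incline from the free-surface line, vertical depth h = y·sinθ with sinθ = 0.913545.
With the apex down, the centroid sits h/3 = 3/3 = 1 m below the base (the top edge), so y_c = 7.1 + 1 = 8.1 m and h_c = 8.1 × 0.913545 = 7.39971 m.
A = ½ × 3.16 × 3 = 4.74 m².
Resultant F = γ·h_c·A = 10.05525 × 7.39971 × 4.74 = 352.684 kN.
I_c = b·h³/36 = 3.16 × 3³/36 = 2.37 m⁴.
Centre of pressure: y_p = y_c + I_c/(y_c·A) = 8.1 + 2.37/(8.1 × 4.74) = 8.1 + 0.0617284 = 8.16173 m along the plane.
Vertically, h_p = y_p·sinθ = 8.16173 × 0.913545 = 7.45611 m.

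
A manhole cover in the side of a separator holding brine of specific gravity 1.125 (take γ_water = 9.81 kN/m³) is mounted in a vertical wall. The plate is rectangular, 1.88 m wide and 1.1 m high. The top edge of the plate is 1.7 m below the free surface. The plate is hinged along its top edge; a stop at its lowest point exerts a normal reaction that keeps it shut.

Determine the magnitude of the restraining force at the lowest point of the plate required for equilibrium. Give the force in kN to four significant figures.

P ≈ 27.77 kN

γ = 1.125 × 9.81 = 11.03625 kN/m³.
The centroid lies 1.1/2 = 0.55 m below the top edge, so the centroid depth is h_c = 1.7 + 0.55 = 2.25 m.
A = 1.88 × 1.1 = 2.068 m².
Resultant F = γ·h_c·A = 11.03625 × 2.25 × 2.068 = 51.3517 kN.
I_c = b·h³/12 = 1.88 × 1.1³/12 = 0.208523 m⁴.
Centre of pressure: y_p = y_c + I_c/(y_c·A) = 2.25 + 0.208523/(2.25 × 2.068) = 2.25 + 0.0448147 = 2.29481 m along the plane.
The resultant acts 0.55 + 0.0448147 = 0.594815 m (along the plate) below the hinge at the top edge, so the moment about the hinge is M = F × 0.594815 = 51.3517 × 0.594815 = 30.5448 kN·m.
A normal force at the bottom, 1.1 m from the hinge, must supply this moment: P = 30.5448/1.1 = 27.768 kN.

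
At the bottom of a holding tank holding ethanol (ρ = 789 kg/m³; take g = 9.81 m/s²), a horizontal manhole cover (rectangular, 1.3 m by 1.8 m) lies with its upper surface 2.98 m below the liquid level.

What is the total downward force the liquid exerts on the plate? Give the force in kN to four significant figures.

γ = ρg = 789 × 9.81 / 1000 = 7.74009 kN/m³.
The plate is horizontal, so pressure is uniform at p = γ·h = 7.74009 × 2.98 = 23.0655 kN/m².
A = 1.3 × 1.8 = 2.34 m².
F = p·A = 23.0655 × 2.34 = 53.9733 kN.

F ≈ 53.97 kN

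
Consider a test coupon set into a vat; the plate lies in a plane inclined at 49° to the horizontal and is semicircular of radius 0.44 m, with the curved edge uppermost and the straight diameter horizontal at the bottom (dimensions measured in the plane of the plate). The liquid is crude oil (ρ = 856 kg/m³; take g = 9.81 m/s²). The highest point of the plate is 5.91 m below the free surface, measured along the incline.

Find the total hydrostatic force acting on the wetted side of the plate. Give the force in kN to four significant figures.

γ = ρg = 856 × 9.81 / 1000 = 8.39736 kN/m³.
Let θ = 49° be the plate's angle to the horizontal; measure y along the incline from where the plane meets the free surface. Vertical depth h = y·sinθ with sinθ = 0.754710.
The centroid lies 4r/(3π) = 0.186742 m above the diameter, so r − 4r/(3π) = 0.44 − 0.186742 = 0.253258 m below the topmost point, so y_c = 5.91 + 0.253258 = 6.16326 m and h_c = 6.16326 × 0.754710 = 4.65147 m.
A = πr²/2 = π × 0.44²/2 = 0.304106 m².
Resultant F = γ·h_c·A = 8.39736 × 4.65147 × 0.304106 = 11.8784 kN.

F ≈ 11.88 kN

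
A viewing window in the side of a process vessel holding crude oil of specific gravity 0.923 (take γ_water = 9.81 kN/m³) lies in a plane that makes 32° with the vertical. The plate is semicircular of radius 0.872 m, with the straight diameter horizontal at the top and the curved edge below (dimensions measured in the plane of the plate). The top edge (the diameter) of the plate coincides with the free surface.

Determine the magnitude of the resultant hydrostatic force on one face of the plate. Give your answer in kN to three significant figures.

F ≈ 3.39 kN

γ = 0.923 × 9.81 = 9.05463 kN/m³.
The plate makes 32° with the vertical, i.e. θ = 90° − 32° = 58° to the horizontal. Measuring y along the incline from the free-surface line, vertical depth h = y·sinθ with sinθ = 0.848048.
The centroid of a semicircle lies 4r/(3π) = 0.370088 m from the diameter, here below the top edge, so y_c = 0.370088 m and h_c = 0.370088 × 0.848048 = 0.313852 m.
A = πr²/2 = π × 0.872²/2 = 1.19441 m².
Resultant F = γ·h_c·A = 9.05463 × 0.313852 × 1.19441 = 3.39429 kN.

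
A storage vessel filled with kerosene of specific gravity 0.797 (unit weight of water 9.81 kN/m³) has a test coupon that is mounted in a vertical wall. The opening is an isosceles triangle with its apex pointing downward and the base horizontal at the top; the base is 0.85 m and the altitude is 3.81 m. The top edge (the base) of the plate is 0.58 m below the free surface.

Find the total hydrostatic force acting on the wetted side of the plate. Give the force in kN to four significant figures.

F ≈ 23.42 kN

γ = 0.797 × 9.81 = 7.81857 kN/m³.
With the apex down, the centroid sits h/3 = 3.81/3 = 1.27 m below the base (the top edge), so the centroid depth is h_c = 0.58 + 1.27 = 1.85 m.
A = ½ × 0.85 × 3.81 = 1.61925 m².
Resultant F = γ·h_c·A = 7.81857 × 1.85 × 1.61925 = 23.4214 kN.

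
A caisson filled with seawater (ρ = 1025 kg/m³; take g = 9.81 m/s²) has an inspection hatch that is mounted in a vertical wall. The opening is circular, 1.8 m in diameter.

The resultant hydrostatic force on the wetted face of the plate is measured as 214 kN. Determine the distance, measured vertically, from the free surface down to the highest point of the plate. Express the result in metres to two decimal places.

γ = ρg = 1025 × 9.81 / 1000 = 10.05525 kN/m³.
A = π(0.9)² = 2.54469 m².
From F = γ·h_c·A, the centroid depth is h_c = 214/(10.05525 × 2.54469) = 8.36346 m.
The centroid is at the centre, 0.9 m below the top of the plate, so the highest point sits at h_top = 8.36346 − 0.9 = 7.46346 m below the surface.

d_top ≈ 7.46 m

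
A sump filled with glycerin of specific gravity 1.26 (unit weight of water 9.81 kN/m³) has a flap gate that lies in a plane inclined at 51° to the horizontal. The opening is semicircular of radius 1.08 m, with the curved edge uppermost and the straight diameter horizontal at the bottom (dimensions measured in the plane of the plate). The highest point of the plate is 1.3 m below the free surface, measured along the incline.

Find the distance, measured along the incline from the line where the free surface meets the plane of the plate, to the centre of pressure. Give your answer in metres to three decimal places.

γ = 1.26 × 9.81 = 12.3606 kN/m³.
Let θ = 51° be the plate's angle to the horizontal; measure y along the incline from where the plane meets the free surface. Vertical depth h = y·sinθ with sinθ = 0.777146.
The centroid lies 4r/(3π) = 0.458366 m above the diameter, so r − 4r/(3π) = 1.08 − 0.458366 = 0.621634 m below the topmost point, so y_c = 1.3 + 0.621634 = 1.92163 m and h_c = 1.92163 × 0.777146 = 1.49339 m.
A = πr²/2 = π × 1.08²/2 = 1.83218 m².
Resultant F = γ·h_c·A = 12.3606 × 1.49339 × 1.83218 = 33.8206 kN.
I_c = (π/8 − 8/(9π))·r⁴ = 0.109757 × 1.08⁴ = 0.149323 m⁴.
Centre of pressure: y_p = y_c + I_c/(y_c·A) = 1.92163 + 0.149323/(1.92163 × 1.83218) = 1.92163 + 0.042412 = 1.96404 m along the plane.

y_p = 1.964 m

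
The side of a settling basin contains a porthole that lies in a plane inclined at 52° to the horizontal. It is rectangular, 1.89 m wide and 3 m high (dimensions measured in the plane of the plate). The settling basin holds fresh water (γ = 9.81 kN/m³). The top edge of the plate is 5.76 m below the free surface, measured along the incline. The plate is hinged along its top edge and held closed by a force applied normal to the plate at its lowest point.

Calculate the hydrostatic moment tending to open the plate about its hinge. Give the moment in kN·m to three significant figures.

γ = 9.81 kN/m³.
Let θ = 52° be the plate's angle to the horizontal; measure y along the incline from where the plane meets the free surface. Vertical depth h = y·sinθ with sinθ = 0.788011.
The centroid lies 3/2 = 1.5 m below the top edge, so y_c = 5.76 + 1.5 = 7.26 m and h_c = 7.26 × 0.788011 = 5.72096 m.
A = 1.89 × 3 = 5.67 m².
Resultant F = γ·h_c·A = 9.81 × 5.72096 × 5.67 = 318.215 kN.
I_c = b·h³/12 = 1.89 × 3³/12 = 4.2525 m⁴.
Centre of pressure: y_p = y_c + I_c/(y_c·A) = 7.26 + 4.2525/(7.26 × 5.67) = 7.26 + 0.103306 = 7.36331 m along the plane.
The resultant acts 1.5 + 0.103306 = 1.60331 m (along the plate) below the hinge at the top edge, so the moment about the hinge is M = F × 1.60331 = 318.215 × 1.60331 = 510.197 kN·m.

M ≈ 510 kN·m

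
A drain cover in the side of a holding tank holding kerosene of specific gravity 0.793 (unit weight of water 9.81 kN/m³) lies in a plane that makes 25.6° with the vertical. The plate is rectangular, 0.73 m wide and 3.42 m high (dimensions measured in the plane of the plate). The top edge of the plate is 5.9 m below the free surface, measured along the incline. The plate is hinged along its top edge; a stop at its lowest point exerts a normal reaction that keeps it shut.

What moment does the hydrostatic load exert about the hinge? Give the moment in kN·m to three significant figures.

M ≈ 245 kN·m

γ = 0.793 × 9.81 = 7.77933 kN/m³.
The plate makes 25.6° with the vertical, i.e. θ = 90° − 25.6° = 64.4° to the horizontal. Measuring y along the incline from the free-surface line, vertical depth h = y·sinθ with sinθ = 0.901833.
The centroid lies 3.42/2 = 1.71 m below the top edge, so y_c = 5.9 + 1.71 = 7.61 m and h_c = 7.61 × 0.901833 = 6.86295 m.
A = 0.73 × 3.42 = 2.4966 m².
Resultant F = γ·h_c·A = 7.77933 × 6.86295 × 2.4966 = 133.291 kN.
I_c = b·h³/12 = 0.73 × 3.42³/12 = 2.43344 m⁴.
Centre of pressure: y_p = y_c + I_c/(y_c·A) = 7.61 + 2.43344/(7.61 × 2.4966) = 7.61 + 0.128082 = 7.73808 m along the plane.
The resultant acts 1.71 + 0.128082 = 1.83808 m (along the plate) below the hinge at the top edge, so the moment about the hinge is M = F × 1.83808 = 133.291 × 1.83808 = 245 kN·m.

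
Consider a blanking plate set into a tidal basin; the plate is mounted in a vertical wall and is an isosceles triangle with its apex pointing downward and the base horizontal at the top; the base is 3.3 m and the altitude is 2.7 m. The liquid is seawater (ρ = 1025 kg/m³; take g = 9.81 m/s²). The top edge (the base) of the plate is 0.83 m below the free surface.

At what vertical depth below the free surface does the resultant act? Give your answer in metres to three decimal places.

h_p = 1.964 m

γ = ρg = 1025 × 9.81 / 1000 = 10.05525 kN/m³.
With the apex down, the centroid sits h/3 = 2.7/3 = 0.9 m below the base (the top edge), so the centroid depth is h_c = 0.83 + 0.9 = 1.73 m.
A = ½ × 3.3 × 2.7 = 4.455 m².
Resultant F = γ·h_c·A = 10.05525 × 1.73 × 4.455 = 77.4973 kN.
I_c = b·h³/36 = 3.3 × 2.7³/36 = 1.80428 m⁴.
Centre of pressure: y_p = y_c + I_c/(y_c·A) = 1.73 + 1.80428/(1.73 × 4.455) = 1.73 + 0.234105 = 1.9641 m along the plane.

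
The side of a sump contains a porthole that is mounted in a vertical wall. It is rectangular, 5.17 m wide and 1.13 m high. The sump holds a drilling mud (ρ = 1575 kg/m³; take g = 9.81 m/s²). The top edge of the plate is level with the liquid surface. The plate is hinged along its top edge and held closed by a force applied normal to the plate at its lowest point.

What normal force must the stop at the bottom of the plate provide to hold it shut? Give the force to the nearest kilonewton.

P ≈ 34 kN

γ = ρg = 1575 × 9.81 / 1000 = 15.45075 kN/m³.
The centroid lies 1.13/2 = 0.565 m below the top edge, so the centroid depth is h_c = 0.565 m.
A = 5.17 × 1.13 = 5.8421 m².
Resultant F = γ·h_c·A = 15.45075 × 0.565 × 5.8421 = 50.9996 kN.
I_c = b·h³/12 = 5.17 × 1.13³/12 = 0.621648 m⁴.
Centre of pressure: y_p = y_c + I_c/(y_c·A) = 0.565 + 0.621648/(0.565 × 5.8421) = 0.565 + 0.188333 = 0.753333 m along the plane.
The resultant acts 0.565 + 0.188333 = 0.753333 m (along the plate) below the hinge at the top edge, so the moment about the hinge is M = F × 0.753333 = 50.9996 × 0.753333 = 38.4197 kN·m.
A normal force at the bottom, 1.13 m from the hinge, must supply this moment: P = 38.4197/1.13 = 33.9997 kN.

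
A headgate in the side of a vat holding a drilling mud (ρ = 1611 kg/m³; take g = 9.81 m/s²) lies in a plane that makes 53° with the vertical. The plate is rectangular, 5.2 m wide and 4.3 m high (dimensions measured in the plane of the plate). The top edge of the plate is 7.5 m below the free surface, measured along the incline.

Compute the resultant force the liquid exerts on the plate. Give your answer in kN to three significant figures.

γ = ρg = 1611 × 9.81 / 1000 = 15.80391 kN/m³.
The plate makes 53° with the vertical, i.e. θ = 90° − 53° = 37° to the horizontal. Measuring y along the incline from the free-surface line, vertical depth h = y·sinθ with sinθ = 0.601815.
The centroid lies 4.3/2 = 2.15 m below the top edge, so y_c = 7.5 + 2.15 = 9.65 m and h_c = 9.65 × 0.601815 = 5.80751 m.
A = 5.2 × 4.3 = 22.36 m².
Resultant F = γ·h_c·A = 15.80391 × 5.80751 × 22.36 = 2052.23 kN.

F ≈ 2050 kN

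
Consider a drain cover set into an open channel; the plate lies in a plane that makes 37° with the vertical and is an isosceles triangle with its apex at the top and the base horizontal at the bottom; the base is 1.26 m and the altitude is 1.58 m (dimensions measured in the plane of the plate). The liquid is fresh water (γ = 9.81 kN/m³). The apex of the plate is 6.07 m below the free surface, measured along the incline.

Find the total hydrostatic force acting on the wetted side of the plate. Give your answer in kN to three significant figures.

F ≈ 55.6 kN

γ = 9.81 kN/m³.
The plate makes 37° with the vertical, i.e. θ = 90° − 37° = 53° to the horizontal. Measuring y along the incline from the free-surface line, vertical depth h = y·sinθ with sinθ = 0.798636.
With the apex up, the centroid sits 2h/3 = 2 × 1.58/3 = 1.05333 m below the apex, so y_c = 6.07 + 1.05333 = 7.12333 m and h_c = 7.12333 × 0.798636 = 5.68895 m.
A = ½ × 1.26 × 1.58 = 0.9954 m².
Resultant F = γ·h_c·A = 9.81 × 5.68895 × 0.9954 = 55.5519 kN.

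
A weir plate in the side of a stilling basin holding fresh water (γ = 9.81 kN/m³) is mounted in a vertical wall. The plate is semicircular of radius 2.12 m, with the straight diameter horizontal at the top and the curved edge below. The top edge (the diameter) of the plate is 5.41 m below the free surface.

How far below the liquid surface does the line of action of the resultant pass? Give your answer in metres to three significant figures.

γ = 9.81 kN/m³.
The centroid of a semicircle lies 4r/(3π) = 0.899756 m from the diameter, here below the top edge, so the centroid depth is h_c = 5.41 + 0.899756 = 6.30976 m.
A = πr²/2 = π × 2.12²/2 = 7.05979 m².
Resultant F = γ·h_c·A = 9.81 × 6.30976 × 7.05979 = 436.992 kN.
I_c = (π/8 − 8/(9π))·r⁴ = 0.109757 × 2.12⁴ = 2.21705 m⁴.
Centre of pressure: y_p = y_c + I_c/(y_c·A) = 6.30976 + 2.21705/(6.30976 × 7.05979) = 6.30976 + 0.0497704 = 6.35953 m along the plane.

h_p = 6.36 m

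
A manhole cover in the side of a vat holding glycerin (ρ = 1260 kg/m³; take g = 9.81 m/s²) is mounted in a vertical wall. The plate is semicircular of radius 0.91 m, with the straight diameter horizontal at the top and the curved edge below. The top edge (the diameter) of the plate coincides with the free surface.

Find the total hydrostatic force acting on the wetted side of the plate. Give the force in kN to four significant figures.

γ = ρg = 1260 × 9.81 / 1000 = 12.3606 kN/m³.
The centroid of a semicircle lies 4r/(3π) = 0.386216 m from the diameter, here below the top edge, so the centroid depth is h_c = 0.386216 m.
A = πr²/2 = π × 0.91²/2 = 1.30078 m².
Resultant F = γ·h_c·A = 12.3606 × 0.386216 × 1.30078 = 6.20974 kN.

F ≈ 6.210 kN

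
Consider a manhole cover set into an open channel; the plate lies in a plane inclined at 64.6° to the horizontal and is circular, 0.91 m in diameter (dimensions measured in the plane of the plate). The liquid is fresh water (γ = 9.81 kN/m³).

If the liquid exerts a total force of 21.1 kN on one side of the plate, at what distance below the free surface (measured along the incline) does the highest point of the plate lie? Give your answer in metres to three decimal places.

y_top ≈ 3.206 m

γ = 9.81 kN/m³.
A = π(0.455)² = 0.650388 m².
From F = γ·h_c·A, the centroid depth is h_c = 21.1/(9.81 × 0.650388) = 3.30705 m.
Let θ = 64.6° be the plate's angle to the horizontal; measure y along the incline from where the plane meets the free surface. Vertical depth h = y·sinθ with sinθ = 0.903335.
Along the incline, y_c = h_c/sinθ = 3.30705/0.903335 = 3.66093 m.
The centroid is at the centre, 0.455 m below the top of the plate, so the highest point sits at y_top = 3.66093 − 0.455 = 3.20593 m along the incline.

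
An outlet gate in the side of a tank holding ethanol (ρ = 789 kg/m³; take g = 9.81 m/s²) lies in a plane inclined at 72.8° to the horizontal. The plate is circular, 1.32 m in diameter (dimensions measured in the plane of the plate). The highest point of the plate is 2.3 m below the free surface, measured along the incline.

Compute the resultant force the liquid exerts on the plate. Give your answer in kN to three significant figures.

γ = ρg = 789 × 9.81 / 1000 = 7.74009 kN/m³.
Let θ = 72.8° be the plate's angle to the horizontal; measure y along the incline from where the plane meets the free surface. Vertical depth h = y·sinθ with sinθ = 0.955278.
The centroid is at the centre, 0.66 m below the top of the plate, so y_c = 2.3 + 0.66 = 2.96 m and h_c = 2.96 × 0.955278 = 2.82762 m.
A = π(0.66)² = 1.36848 m².
Resultant F = γ·h_c·A = 7.74009 × 2.82762 × 1.36848 = 29.9506 kN.

F ≈ 30.0 kN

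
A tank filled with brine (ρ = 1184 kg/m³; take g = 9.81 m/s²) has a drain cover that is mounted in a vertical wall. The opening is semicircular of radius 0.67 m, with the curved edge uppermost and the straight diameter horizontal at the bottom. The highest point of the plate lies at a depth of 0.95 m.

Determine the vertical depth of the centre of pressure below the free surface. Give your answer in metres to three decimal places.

γ = ρg = 1184 × 9.81 / 1000 = 11.61504 kN/m³.
The centroid lies 4r/(3π) = 0.284357 m above the diameter, so r − 4r/(3π) = 0.67 − 0.284357 = 0.385643 m below the topmost point, so the centroid depth is h_c = 0.95 + 0.385643 = 1.33564 m.
A = πr²/2 = π × 0.67²/2 = 0.70513 m².
Resultant F = γ·h_c·A = 11.61504 × 1.33564 × 0.70513 = 10.939 kN.
I_c = (π/8 − 8/(9π))·r⁴ = 0.109757 × 0.67⁴ = 0.0221173 m⁴.
Centre of pressure: y_p = y_c + I_c/(y_c·A) = 1.33564 + 0.0221173/(1.33564 × 0.70513) = 1.33564 + 0.0234841 = 1.35912 m along the plane.

h_p = 1.359 m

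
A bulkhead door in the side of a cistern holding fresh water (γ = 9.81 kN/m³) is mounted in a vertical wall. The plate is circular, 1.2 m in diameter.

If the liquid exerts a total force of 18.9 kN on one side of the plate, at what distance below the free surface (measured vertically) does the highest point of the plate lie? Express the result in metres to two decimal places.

d_top ≈ 1.10 m

γ = 9.81 kN/m³.
A = π(0.6)² = 1.13097 m².
From F = γ·h_c·A, the centroid depth is h_c = 18.9/(9.81 × 1.13097) = 1.7035 m.
The centroid is at the centre, 0.6 m below the top of the plate, so the highest point sits at h_top = 1.7035 − 0.6 = 1.1035 m below the surface.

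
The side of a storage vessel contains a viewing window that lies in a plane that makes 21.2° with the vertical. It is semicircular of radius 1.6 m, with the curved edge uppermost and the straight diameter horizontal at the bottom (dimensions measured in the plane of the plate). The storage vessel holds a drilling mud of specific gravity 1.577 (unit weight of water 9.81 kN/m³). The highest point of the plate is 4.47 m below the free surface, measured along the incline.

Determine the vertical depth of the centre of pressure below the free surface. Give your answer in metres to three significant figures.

γ = 1.577 × 9.81 = 15.47037 kN/m³.
The plate makes 21.2° with the vertical, i.e. θ = 90° − 21.2° = 68.8° to the horizontal. Measuring y along the incline from the free-surface line, vertical depth h = y·sinθ with sinθ = 0.932324.
The centroid lies 4r/(3π) = 0.679061 m above the diameter, so r − 4r/(3π) = 1.6 − 0.679061 = 0.920939 m below the topmost point, so y_c = 4.47 + 0.920939 = 5.39094 m and h_c = 5.39094 × 0.932324 = 5.0261 m.
A = πr²/2 = π × 1.6²/2 = 4.02124 m².
Resultant F = γ·h_c·A = 15.47037 × 5.0261 × 4.02124 = 312.674 kN.
I_c = (π/8 − 8/(9π))·r⁴ = 0.109757 × 1.6⁴ = 0.719303 m⁴.
Centre of pressure: y_p = y_c + I_c/(y_c·A) = 5.39094 + 0.719303/(5.39094 × 4.02124) = 5.39094 + 0.0331808 = 5.42412 m along the plane.
Vertically, h_p = y_p·sinθ = 5.42412 × 0.932324 = 5.05704 m.

h_p = 5.06 m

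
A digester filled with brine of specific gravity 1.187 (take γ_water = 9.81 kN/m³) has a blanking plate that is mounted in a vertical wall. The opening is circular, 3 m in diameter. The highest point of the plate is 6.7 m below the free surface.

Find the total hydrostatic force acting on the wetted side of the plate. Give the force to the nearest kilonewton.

F ≈ 675 kN

γ = 1.187 × 9.81 = 11.64447 kN/m³.
The centroid is at the centre, 1.5 m below the top of the plate, so the centroid depth is h_c = 6.7 + 1.5 = 8.2 m.
A = π(1.5)² = 7.06858 m².
Resultant F = γ·h_c·A = 11.64447 × 8.2 × 7.06858 = 674.941 kN.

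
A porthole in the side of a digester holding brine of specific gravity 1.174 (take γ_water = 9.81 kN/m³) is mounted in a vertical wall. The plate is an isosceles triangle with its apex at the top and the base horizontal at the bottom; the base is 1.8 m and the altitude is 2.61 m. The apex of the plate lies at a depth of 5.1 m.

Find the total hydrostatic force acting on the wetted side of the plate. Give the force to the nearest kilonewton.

γ = 1.174 × 9.81 = 11.51694 kN/m³.
With the apex up, the centroid sits 2h/3 = 2 × 2.61/3 = 1.74 m below the apex, so the centroid depth is h_c = 5.1 + 1.74 = 6.84 m.
A = ½ × 1.8 × 2.61 = 2.349 m².
Resultant F = γ·h_c·A = 11.51694 × 6.84 × 2.349 = 185.045 kN.

F ≈ 185 kN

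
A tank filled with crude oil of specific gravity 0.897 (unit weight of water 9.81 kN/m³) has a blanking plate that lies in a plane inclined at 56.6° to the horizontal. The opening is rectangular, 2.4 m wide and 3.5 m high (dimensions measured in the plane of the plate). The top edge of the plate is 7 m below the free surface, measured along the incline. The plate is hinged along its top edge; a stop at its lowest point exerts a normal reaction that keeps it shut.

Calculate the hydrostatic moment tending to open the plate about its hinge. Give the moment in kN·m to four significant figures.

γ = 0.897 × 9.81 = 8.79957 kN/m³.
Let θ = 56.6° be the plate's angle to the horizontal; measure y along the incline from where the plane meets the free surface. Vertical depth h = y·sinθ with sinθ = 0.834848.
The centroid lies 3.5/2 = 1.75 m below the top edge, so y_c = 7 + 1.75 = 8.75 m and h_c = 8.75 × 0.834848 = 7.30492 m.
A = 2.4 × 3.5 = 8.4 m².
Resultant F = γ·h_c·A = 8.79957 × 7.30492 × 8.4 = 539.953 kN.
I_c = b·h³/12 = 2.4 × 3.5³/12 = 8.575 m⁴.
Centre of pressure: y_p = y_c + I_c/(y_c·A) = 8.75 + 8.575/(8.75 × 8.4) = 8.75 + 0.116667 = 8.86667 m along the plane.
The resultant acts 1.75 + 0.116667 = 1.86667 m (along the plate) below the hinge at the top edge, so the moment about the hinge is M = F × 1.86667 = 539.953 × 1.86667 = 1007.91 kN·m.

M ≈ 1008 kN·m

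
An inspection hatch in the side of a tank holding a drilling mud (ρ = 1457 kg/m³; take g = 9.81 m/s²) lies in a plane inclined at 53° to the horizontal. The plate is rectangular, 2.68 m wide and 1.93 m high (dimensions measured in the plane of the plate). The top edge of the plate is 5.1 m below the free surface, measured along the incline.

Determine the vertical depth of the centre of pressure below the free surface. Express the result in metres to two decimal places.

h_p = 4.88 m

γ = ρg = 1457 × 9.81 / 1000 = 14.29317 kN/m³.
Let θ = 53° be the plate's angle to the horizontal; measure y along the incline from where the plane meets the free surface. Vertical depth h = y·sinθ with sinθ = 0.798636.
The centroid lies 1.93/2 = 0.965 m below the top edge, so y_c = 5.1 + 0.965 = 6.065 m and h_c = 6.065 × 0.798636 = 4.84373 m.
A = 2.68 × 1.93 = 5.1724 m².
Resultant F = γ·h_c·A = 14.29317 × 4.84373 × 5.1724 = 358.097 kN.
I_c = b·h³/12 = 2.68 × 1.93³/12 = 1.60556 m⁴.
Centre of pressure: y_p = y_c + I_c/(y_c·A) = 6.065 + 1.60556/(6.065 × 5.1724) = 6.065 + 0.0511804 = 6.11618 m along the plane.
Vertically, h_p = y_p·sinθ = 6.11618 × 0.798636 = 4.8846 m.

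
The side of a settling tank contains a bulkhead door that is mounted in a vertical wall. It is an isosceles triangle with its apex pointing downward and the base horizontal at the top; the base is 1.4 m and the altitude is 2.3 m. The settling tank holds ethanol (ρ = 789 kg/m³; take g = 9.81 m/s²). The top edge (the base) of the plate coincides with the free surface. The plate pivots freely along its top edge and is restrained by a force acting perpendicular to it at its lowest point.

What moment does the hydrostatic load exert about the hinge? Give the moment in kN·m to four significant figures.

γ = ρg = 789 × 9.81 / 1000 = 7.74009 kN/m³.
With the apex down, the centroid sits h/3 = 2.3/3 = 0.766667 m below the base (the top edge), so the centroid depth is h_c = 0.766667 m.
A = ½ × 1.4 × 2.3 = 1.61 m².
Resultant F = γ·h_c·A = 7.74009 × 0.766667 × 1.61 = 9.55386 kN.
I_c = b·h³/36 = 1.4 × 2.3³/36 = 0.473161 m⁴.
Centre of pressure: y_p = y_c + I_c/(y_c·A) = 0.766667 + 0.473161/(0.766667 × 1.61) = 0.766667 + 0.383333 = 1.15 m along the plane.
The resultant acts 0.766667 + 0.383333 = 1.15 m (along the plate) below the hinge at the top edge, so the moment about the hinge is M = F × 1.15 = 9.55386 × 1.15 = 10.9869 kN·m.

M ≈ 10.99 kN·m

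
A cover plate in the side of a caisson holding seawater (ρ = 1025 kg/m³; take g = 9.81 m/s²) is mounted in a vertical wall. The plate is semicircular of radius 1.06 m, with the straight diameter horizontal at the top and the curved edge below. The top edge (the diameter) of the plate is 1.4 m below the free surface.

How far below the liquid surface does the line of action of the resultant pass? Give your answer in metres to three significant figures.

γ = ρg = 1025 × 9.81 / 1000 = 10.05525 kN/m³.
The centroid of a semicircle lies 4r/(3π) = 0.449878 m from the diameter, here below the top edge, so the centroid depth is h_c = 1.4 + 0.449878 = 1.84988 m.
A = πr²/2 = π × 1.06²/2 = 1.76495 m².
Resultant F = γ·h_c·A = 10.05525 × 1.84988 × 1.76495 = 32.8298 kN.
I_c = (π/8 − 8/(9π))·r⁴ = 0.109757 × 1.06⁴ = 0.138566 m⁴.
Centre of pressure: y_p = y_c + I_c/(y_c·A) = 1.84988 + 0.138566/(1.84988 × 1.76495) = 1.84988 + 0.0424405 = 1.89232 m along the plane.

h_p = 1.89 m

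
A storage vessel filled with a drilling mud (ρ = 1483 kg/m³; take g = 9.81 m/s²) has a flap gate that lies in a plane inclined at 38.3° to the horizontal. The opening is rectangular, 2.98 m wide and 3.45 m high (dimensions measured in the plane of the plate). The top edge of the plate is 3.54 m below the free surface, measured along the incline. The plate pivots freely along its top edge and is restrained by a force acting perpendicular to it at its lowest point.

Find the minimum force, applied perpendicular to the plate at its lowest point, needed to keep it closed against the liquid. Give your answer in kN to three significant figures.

P ≈ 271 kN

γ = ρg = 1483 × 9.81 / 1000 = 14.54823 kN/m³.
Let θ = 38.3° be the plate's angle to the horizontal; measure y along the incline from where the plane meets the free surface. Vertical depth h = y·sinθ with sinθ = 0.619779.
The centroid lies 3.45/2 = 1.725 m below the top edge, so y_c = 3.54 + 1.725 = 5.265 m and h_c = 5.265 × 0.619779 = 3.26314 m.
A = 2.98 × 3.45 = 10.281 m².
Resultant F = γ·h_c·A = 14.54823 × 3.26314 × 10.281 = 488.069 kN.
I_c = b·h³/12 = 2.98 × 3.45³/12 = 10.1975 m⁴.
Centre of pressure: y_p = y_c + I_c/(y_c·A) = 5.265 + 10.1975/(5.265 × 10.281) = 5.265 + 0.188391 = 5.45339 m along the plane.
The resultant acts 1.725 + 0.188391 = 1.91339 m (along the plate) below the hinge at the top edge, so the moment about the hinge is M = F × 1.91339 = 488.069 × 1.91339 = 933.866 kN·m.
A normal force at the bottom, 3.45 m from the hinge, must supply this moment: P = 933.866/3.45 = 270.686 kN.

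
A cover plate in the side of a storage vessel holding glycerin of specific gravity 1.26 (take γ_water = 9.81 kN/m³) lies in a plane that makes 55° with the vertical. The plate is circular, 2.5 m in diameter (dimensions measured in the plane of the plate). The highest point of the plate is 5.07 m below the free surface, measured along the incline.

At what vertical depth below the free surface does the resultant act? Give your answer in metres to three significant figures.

γ = 1.26 × 9.81 = 12.3606 kN/m³.
The plate makes 55° with the vertical, i.e. θ = 90° − 55° = 35° to the horizontal. Measuring y along the incline from the free-surface line, vertical depth h = y·sinθ with sinθ = 0.573576.
The centroid is at the centre, 1.25 m below the top of the plate, so y_c = 5.07 + 1.25 = 6.32 m and h_c = 6.32 × 0.573576 = 3.625 m.
A = π(1.25)² = 4.90874 m².
Resultant F = γ·h_c·A = 12.3606 × 3.625 × 4.90874 = 219.947 kN.
I_c = πr⁴/4 = π × 1.25⁴/4 = 1.91748 m⁴.
Centre of pressure: y_p = y_c + I_c/(y_c·A) = 6.32 + 1.91748/(6.32 × 4.90874) = 6.32 + 0.0618079 = 6.38181 m along the plane.
Vertically, h_p = y_p·sinθ = 6.38181 × 0.573576 = 3.66045 m.

h_p = 3.66 m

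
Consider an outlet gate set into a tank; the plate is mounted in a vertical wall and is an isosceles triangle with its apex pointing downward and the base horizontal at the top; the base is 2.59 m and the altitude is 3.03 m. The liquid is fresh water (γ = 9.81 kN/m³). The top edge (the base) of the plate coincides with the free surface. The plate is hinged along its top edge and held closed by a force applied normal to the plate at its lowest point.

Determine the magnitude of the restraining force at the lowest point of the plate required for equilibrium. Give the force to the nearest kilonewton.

P ≈ 19 kN

γ = 9.81 kN/m³.
With the apex down, the centroid sits h/3 = 3.03/3 = 1.01 m below the base (the top edge), so the centroid depth is h_c = 1.01 m.
A = ½ × 2.59 × 3.03 = 3.92385 m².
Resultant F = γ·h_c·A = 9.81 × 1.01 × 3.92385 = 38.8779 kN.
I_c = b·h³/36 = 2.59 × 3.03³/36 = 2.00136 m⁴.
Centre of pressure: y_p = y_c + I_c/(y_c·A) = 1.01 + 2.00136/(1.01 × 3.92385) = 1.01 + 0.505 = 1.515 m along the plane.
The resultant acts 1.01 + 0.505 = 1.515 m (along the plate) below the hinge at the top edge, so the moment about the hinge is M = F × 1.515 = 38.8779 × 1.515 = 58.9 kN·m.
A normal force at the bottom, 3.03 m from the hinge, must supply this moment: P = 58.9/3.03 = 19.4389 kN.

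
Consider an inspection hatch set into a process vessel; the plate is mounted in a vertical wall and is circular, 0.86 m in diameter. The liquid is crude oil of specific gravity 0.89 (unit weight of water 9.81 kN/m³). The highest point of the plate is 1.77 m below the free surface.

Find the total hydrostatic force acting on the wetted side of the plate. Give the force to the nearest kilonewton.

F ≈ 11 kN

γ = 0.89 × 9.81 = 8.7309 kN/m³.
The centroid is at the centre, 0.43 m below the top of the plate, so the centroid depth is h_c = 1.77 + 0.43 = 2.2 m.
A = π(0.43)² = 0.58088 m².
Resultant F = γ·h_c·A = 8.7309 × 2.2 × 0.58088 = 11.1575 kN.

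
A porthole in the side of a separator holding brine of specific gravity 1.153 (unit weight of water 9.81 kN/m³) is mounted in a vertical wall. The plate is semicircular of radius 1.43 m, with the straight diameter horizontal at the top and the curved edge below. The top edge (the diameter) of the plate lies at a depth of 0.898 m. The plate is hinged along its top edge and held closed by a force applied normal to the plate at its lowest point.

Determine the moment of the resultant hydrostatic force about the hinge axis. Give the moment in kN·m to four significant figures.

M ≈ 38.38 kN·m

γ = 1.153 × 9.81 = 11.31093 kN/m³.
The centroid of a semicircle lies 4r/(3π) = 0.606911 m from the diameter, here below the top edge, so the centroid depth is h_c = 0.898 + 0.606911 = 1.50491 m.
A = πr²/2 = π × 1.43²/2 = 3.21212 m².
Resultant F = γ·h_c·A = 11.31093 × 1.50491 × 3.21212 = 54.6765 kN.
I_c = (π/8 − 8/(9π))·r⁴ = 0.109757 × 1.43⁴ = 0.458962 m⁴.
Centre of pressure: y_p = y_c + I_c/(y_c·A) = 1.50491 + 0.458962/(1.50491 × 3.21212) = 1.50491 + 0.0949455 = 1.59986 m along the plane.
The resultant acts 0.606911 + 0.0949455 = 0.701856 m (along the plate) below the hinge at the top edge, so the moment about the hinge is M = F × 0.701856 = 54.6765 × 0.701856 = 38.375 kN·m.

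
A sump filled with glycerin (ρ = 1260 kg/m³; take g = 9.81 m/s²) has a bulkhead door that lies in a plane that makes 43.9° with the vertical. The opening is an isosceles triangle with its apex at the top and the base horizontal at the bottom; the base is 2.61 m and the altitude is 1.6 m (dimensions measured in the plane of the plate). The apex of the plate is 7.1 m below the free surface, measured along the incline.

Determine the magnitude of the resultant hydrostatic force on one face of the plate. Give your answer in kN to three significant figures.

γ = ρg = 1260 × 9.81 / 1000 = 12.3606 kN/m³.
The plate makes 43.9° with the vertical, i.e. θ = 90° − 43.9° = 46.1° to the horizontal. Measuring y along the incline from the free-surface line, vertical depth h = y·sinθ with sinθ = 0.720551.
With the apex up, the centroid sits 2h/3 = 2 × 1.6/3 = 1.06667 m below the apex, so y_c = 7.1 + 1.06667 = 8.16667 m and h_c = 8.16667 × 0.720551 = 5.8845 m.
A = ½ × 2.61 × 1.6 = 2.088 m².
Resultant F = γ·h_c·A = 12.3606 × 5.8845 × 2.088 = 151.873 kN.

F ≈ 152 kN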